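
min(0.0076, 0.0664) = 0.0076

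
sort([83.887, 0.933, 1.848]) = [0.933, 1.848, 83.887]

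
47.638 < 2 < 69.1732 False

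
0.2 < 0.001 False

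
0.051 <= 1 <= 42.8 True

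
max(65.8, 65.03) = 65.8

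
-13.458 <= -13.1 True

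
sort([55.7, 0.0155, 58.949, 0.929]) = [0.0155, 0.929, 55.7, 58.949]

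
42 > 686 False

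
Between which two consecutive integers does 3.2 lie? 3 and 4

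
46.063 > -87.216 True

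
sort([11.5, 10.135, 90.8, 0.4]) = [0.4, 10.135, 11.5, 90.8]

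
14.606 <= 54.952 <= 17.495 False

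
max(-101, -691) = -101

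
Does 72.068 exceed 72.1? No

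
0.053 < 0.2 True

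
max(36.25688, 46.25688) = 46.25688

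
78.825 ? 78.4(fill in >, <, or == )>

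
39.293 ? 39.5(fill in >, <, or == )<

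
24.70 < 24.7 False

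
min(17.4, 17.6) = 17.4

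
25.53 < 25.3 False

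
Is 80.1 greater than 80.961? No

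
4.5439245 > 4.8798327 False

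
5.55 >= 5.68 False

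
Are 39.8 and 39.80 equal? Yes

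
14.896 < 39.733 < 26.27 False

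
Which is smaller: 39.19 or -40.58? -40.58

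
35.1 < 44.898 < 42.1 False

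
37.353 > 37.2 True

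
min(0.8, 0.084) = 0.084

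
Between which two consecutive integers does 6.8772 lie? 6 and 7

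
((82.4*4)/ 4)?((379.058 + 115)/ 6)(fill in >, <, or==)>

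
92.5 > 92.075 True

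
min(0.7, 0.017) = 0.017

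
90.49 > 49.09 True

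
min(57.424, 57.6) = 57.424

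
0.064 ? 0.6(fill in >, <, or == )<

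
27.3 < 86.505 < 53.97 False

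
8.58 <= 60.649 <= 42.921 False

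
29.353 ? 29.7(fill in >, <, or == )<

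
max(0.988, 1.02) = 1.02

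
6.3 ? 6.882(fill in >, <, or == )<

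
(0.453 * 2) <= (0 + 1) True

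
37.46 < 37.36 False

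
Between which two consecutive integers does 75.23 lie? 75 and 76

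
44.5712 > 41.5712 True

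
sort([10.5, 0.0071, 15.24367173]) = [0.0071, 10.5, 15.24367173]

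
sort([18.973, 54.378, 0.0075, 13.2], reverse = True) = [54.378, 18.973, 13.2, 0.0075]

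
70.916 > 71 False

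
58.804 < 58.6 False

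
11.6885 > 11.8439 False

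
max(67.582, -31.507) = 67.582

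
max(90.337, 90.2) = 90.337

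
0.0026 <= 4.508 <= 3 False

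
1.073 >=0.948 True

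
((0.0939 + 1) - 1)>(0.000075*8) True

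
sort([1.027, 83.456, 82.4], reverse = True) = [83.456, 82.4, 1.027]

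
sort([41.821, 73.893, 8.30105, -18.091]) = [-18.091, 8.30105, 41.821, 73.893]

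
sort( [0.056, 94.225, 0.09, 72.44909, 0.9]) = [0.056, 0.09, 0.9, 72.44909, 94.225]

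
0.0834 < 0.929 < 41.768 True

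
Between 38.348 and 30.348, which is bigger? 38.348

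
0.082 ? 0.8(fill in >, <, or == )<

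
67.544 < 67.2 False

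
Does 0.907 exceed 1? No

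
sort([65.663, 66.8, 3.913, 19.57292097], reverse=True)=[66.8, 65.663, 19.57292097, 3.913]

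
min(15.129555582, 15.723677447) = 15.129555582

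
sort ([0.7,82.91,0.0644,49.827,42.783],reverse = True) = [82.91,49.827,42.783,0.7,0.0644]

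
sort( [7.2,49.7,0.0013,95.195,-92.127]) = [-92.127,0.0013,7.2,49.7,95.195]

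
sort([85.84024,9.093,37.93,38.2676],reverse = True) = [85.84024,38.2676,37.93,9.093]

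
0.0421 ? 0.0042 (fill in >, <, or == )>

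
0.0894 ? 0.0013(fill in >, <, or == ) >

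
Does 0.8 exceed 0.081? Yes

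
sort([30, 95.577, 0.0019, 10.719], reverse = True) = [95.577, 30, 10.719, 0.0019]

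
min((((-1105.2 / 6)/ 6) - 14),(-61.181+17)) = -44.7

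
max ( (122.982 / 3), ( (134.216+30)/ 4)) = 41.054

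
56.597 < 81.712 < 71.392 False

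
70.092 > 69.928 True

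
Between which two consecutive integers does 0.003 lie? 0 and 1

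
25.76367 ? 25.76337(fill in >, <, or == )>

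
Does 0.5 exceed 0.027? Yes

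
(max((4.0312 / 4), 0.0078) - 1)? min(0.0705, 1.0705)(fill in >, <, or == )<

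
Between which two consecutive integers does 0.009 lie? 0 and 1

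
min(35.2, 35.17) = 35.17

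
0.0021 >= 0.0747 False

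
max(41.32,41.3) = 41.32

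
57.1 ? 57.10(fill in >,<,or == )==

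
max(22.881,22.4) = 22.881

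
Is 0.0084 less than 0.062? Yes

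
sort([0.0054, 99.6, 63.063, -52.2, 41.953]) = [-52.2, 0.0054, 41.953, 63.063, 99.6]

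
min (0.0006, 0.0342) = 0.0006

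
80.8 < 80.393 False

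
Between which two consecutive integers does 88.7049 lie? 88 and 89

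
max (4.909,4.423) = 4.909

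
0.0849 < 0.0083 False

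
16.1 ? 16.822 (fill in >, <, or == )<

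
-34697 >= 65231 False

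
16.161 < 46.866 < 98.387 True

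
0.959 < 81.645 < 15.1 False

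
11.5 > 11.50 False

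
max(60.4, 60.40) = 60.40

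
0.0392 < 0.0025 False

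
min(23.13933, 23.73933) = 23.13933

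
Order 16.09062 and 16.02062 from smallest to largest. 16.02062, 16.09062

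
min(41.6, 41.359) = 41.359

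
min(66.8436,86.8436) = 66.8436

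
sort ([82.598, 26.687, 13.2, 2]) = [2, 13.2, 26.687, 82.598]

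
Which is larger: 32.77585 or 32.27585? 32.77585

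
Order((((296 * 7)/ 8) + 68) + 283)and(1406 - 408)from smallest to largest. ((((296 * 7)/ 8) + 68) + 283),(1406 - 408)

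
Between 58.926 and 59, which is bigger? 59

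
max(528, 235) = 528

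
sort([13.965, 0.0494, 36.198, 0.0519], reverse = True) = [36.198, 13.965, 0.0519, 0.0494]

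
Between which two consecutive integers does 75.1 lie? 75 and 76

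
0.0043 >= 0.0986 False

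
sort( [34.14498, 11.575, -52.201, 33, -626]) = [-626, -52.201, 11.575, 33, 34.14498]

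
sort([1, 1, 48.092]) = [1, 1, 48.092]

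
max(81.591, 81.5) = 81.591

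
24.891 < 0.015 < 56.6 False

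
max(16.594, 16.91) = 16.91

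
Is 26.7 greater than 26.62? Yes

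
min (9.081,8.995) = 8.995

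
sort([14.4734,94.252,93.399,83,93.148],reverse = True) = [94.252,93.399,93.148,83,14.4734]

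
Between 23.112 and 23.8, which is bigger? 23.8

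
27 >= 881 False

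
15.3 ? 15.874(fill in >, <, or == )<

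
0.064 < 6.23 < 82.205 True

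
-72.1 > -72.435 True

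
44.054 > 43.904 True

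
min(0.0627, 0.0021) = 0.0021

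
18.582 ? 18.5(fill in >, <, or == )>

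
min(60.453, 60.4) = 60.4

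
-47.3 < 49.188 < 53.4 True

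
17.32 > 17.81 False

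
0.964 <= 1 True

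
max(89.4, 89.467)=89.467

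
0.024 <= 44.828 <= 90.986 True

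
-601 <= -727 False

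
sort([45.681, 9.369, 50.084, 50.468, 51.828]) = [9.369, 45.681, 50.084, 50.468, 51.828]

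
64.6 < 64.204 False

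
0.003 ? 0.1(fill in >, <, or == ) <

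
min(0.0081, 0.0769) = 0.0081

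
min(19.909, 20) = 19.909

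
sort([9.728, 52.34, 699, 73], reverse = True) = [699, 73, 52.34, 9.728]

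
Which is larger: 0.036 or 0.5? 0.5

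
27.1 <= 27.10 True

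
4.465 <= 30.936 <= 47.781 True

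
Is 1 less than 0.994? No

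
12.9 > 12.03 True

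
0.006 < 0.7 True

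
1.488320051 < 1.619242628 True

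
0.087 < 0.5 True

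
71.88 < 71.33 False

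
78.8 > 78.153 True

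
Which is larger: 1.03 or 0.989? 1.03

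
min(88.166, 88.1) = 88.1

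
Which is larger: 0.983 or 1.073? 1.073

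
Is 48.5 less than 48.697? Yes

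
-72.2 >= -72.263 True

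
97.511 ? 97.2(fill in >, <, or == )>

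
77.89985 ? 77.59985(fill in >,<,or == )>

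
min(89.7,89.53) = 89.53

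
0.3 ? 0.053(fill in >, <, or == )>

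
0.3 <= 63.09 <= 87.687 True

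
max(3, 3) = 3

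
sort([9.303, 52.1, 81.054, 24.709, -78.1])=[-78.1, 9.303, 24.709, 52.1, 81.054]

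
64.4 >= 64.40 True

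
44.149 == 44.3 False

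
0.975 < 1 True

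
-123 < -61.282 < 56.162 True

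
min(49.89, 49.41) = 49.41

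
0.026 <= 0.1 True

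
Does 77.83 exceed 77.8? Yes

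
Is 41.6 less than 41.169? No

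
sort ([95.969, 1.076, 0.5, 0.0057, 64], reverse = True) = [95.969, 64, 1.076, 0.5, 0.0057]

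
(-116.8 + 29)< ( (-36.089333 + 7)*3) True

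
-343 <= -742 False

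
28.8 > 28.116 True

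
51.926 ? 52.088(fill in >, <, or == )<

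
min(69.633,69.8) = 69.633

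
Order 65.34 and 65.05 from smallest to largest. 65.05, 65.34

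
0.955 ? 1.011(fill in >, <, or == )<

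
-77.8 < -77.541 True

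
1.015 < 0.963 False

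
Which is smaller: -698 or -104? -698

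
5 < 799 True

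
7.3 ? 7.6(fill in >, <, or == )<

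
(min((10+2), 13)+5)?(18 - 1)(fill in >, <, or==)==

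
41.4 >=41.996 False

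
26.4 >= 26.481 False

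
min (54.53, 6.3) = 6.3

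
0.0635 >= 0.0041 True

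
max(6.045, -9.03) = 6.045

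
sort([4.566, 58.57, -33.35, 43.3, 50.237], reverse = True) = [58.57, 50.237, 43.3, 4.566, -33.35]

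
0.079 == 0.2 False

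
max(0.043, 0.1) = 0.1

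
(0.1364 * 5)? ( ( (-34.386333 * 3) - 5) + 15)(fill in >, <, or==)>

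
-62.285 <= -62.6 False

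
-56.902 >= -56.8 False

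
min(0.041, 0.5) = 0.041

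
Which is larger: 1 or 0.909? 1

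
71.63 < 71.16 False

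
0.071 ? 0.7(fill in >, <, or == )<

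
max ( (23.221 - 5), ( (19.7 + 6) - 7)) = 18.7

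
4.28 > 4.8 False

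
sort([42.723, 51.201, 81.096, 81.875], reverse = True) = [81.875, 81.096, 51.201, 42.723]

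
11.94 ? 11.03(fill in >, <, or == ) >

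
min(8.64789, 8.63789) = 8.63789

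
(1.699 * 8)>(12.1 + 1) True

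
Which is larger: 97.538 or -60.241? 97.538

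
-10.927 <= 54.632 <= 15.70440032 False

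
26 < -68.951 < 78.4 False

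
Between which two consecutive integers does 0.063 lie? 0 and 1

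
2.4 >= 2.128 True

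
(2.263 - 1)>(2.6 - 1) False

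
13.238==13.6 False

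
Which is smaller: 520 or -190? -190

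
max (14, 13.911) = 14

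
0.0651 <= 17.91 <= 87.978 True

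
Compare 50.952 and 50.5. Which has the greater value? 50.952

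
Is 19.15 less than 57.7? Yes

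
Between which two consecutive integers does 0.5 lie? 0 and 1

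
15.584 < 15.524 False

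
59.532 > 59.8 False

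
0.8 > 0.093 True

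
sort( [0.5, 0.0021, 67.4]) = [0.0021, 0.5, 67.4]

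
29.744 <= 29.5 False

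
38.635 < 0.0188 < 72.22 False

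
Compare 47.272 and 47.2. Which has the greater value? 47.272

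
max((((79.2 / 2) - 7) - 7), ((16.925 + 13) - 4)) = 25.925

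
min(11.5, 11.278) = 11.278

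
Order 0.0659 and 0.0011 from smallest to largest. 0.0011, 0.0659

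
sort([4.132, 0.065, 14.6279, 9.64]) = [0.065, 4.132, 9.64, 14.6279]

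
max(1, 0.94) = 1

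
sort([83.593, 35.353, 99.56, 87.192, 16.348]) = [16.348, 35.353, 83.593, 87.192, 99.56]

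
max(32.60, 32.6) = 32.6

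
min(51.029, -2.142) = -2.142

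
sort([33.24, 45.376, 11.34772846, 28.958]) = [11.34772846, 28.958, 33.24, 45.376]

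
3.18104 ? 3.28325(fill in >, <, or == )<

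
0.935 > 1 False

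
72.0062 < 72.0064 True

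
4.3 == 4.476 False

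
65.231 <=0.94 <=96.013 False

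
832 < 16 False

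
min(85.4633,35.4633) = 35.4633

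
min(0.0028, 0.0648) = 0.0028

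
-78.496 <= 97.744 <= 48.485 False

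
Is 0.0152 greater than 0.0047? Yes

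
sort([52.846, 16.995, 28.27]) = [16.995, 28.27, 52.846]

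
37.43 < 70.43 True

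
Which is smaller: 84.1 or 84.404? 84.1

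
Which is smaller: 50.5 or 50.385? 50.385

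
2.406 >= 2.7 False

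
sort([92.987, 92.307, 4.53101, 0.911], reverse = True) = [92.987, 92.307, 4.53101, 0.911]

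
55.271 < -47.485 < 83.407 False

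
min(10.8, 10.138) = 10.138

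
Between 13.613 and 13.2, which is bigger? 13.613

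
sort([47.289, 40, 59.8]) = [40, 47.289, 59.8]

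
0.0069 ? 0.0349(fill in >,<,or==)<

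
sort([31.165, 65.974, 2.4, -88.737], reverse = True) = [65.974, 31.165, 2.4, -88.737]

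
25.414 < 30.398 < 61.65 True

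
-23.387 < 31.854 True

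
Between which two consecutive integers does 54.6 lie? 54 and 55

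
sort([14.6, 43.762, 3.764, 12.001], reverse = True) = [43.762, 14.6, 12.001, 3.764]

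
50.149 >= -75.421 True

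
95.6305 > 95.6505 False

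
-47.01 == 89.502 False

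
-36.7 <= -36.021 True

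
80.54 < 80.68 True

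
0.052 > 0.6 False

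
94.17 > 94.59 False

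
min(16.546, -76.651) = -76.651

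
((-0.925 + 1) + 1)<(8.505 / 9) False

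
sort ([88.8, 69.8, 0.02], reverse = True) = [88.8, 69.8, 0.02]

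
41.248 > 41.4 False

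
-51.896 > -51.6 False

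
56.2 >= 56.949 False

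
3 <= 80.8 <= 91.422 True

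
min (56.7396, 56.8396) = 56.7396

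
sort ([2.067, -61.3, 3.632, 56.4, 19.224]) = [-61.3, 2.067, 3.632, 19.224, 56.4]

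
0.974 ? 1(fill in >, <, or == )<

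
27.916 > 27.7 True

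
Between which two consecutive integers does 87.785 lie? 87 and 88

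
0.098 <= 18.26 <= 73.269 True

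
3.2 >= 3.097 True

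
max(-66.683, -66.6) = -66.6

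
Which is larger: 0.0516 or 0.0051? 0.0516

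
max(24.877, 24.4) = 24.877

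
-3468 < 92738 True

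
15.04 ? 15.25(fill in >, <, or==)<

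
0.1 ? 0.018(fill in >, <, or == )>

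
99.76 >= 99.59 True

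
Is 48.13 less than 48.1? No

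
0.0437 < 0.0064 False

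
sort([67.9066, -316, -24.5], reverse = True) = [67.9066, -24.5, -316]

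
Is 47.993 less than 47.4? No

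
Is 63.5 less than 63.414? No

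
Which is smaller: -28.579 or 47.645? -28.579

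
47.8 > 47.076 True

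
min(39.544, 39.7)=39.544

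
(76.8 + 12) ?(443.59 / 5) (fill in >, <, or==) >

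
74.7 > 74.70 False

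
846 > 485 True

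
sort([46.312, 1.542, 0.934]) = [0.934, 1.542, 46.312]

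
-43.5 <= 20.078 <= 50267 True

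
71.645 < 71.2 False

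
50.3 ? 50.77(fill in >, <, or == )<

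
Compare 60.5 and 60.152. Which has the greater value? 60.5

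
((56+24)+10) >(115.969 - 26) True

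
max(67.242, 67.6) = 67.6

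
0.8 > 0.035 True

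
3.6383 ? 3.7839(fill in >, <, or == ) <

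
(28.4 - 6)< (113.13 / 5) True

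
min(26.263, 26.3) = 26.263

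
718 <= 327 False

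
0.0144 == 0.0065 False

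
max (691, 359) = 691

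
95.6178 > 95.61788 False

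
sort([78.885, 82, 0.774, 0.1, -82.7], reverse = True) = [82, 78.885, 0.774, 0.1, -82.7]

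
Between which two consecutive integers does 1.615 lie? 1 and 2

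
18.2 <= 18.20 True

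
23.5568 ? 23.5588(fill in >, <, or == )<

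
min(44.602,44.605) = 44.602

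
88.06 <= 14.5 False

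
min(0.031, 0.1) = 0.031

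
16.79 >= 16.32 True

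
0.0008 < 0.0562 True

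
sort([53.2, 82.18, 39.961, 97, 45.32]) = [39.961, 45.32, 53.2, 82.18, 97]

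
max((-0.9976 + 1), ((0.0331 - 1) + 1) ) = 0.0331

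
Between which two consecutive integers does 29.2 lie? 29 and 30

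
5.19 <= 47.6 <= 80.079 True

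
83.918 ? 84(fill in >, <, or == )<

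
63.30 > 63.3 False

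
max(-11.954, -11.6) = -11.6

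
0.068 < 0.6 True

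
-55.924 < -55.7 True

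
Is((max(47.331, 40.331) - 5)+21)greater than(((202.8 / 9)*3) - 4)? No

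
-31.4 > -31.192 False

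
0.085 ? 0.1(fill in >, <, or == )<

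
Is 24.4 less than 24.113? No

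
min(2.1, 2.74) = 2.1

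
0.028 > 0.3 False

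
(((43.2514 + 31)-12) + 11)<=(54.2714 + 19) True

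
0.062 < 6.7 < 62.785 True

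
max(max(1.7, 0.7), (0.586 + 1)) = 1.7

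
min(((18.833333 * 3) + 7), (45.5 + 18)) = 63.499999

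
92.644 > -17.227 True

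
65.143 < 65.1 False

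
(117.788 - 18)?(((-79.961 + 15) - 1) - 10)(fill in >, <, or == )>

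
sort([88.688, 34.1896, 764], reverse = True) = [764, 88.688, 34.1896]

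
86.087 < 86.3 True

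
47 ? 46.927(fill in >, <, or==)>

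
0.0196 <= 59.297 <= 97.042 True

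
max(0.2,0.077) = 0.2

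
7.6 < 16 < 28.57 True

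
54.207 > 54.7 False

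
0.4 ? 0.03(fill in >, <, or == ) >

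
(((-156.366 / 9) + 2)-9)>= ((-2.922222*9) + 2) False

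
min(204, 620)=204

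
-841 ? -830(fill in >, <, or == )<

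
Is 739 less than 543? No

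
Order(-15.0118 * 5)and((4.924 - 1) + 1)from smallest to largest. (-15.0118 * 5), ((4.924 - 1) + 1)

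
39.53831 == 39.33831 False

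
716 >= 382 True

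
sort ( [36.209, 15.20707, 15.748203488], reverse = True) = [36.209, 15.748203488, 15.20707]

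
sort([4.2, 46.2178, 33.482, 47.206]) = [4.2, 33.482, 46.2178, 47.206]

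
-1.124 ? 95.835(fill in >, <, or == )<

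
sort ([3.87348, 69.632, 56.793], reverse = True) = [69.632, 56.793, 3.87348]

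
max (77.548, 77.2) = 77.548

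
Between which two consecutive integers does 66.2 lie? 66 and 67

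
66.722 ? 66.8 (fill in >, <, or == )<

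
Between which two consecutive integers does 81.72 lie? 81 and 82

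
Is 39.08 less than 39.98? Yes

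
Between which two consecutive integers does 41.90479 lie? 41 and 42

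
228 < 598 True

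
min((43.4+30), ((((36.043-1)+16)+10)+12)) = 73.043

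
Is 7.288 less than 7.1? No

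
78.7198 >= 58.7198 True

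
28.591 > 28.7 False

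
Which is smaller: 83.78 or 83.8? 83.78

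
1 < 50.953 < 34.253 False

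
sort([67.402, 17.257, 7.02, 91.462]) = [7.02, 17.257, 67.402, 91.462]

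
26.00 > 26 False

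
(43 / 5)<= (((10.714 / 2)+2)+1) False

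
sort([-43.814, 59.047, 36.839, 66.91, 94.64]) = [-43.814, 36.839, 59.047, 66.91, 94.64]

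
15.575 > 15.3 True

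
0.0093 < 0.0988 True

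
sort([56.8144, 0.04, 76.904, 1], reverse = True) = [76.904, 56.8144, 1, 0.04]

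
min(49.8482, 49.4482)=49.4482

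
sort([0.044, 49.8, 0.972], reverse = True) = [49.8, 0.972, 0.044]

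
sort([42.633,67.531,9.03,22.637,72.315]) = [9.03,22.637,42.633,67.531,72.315]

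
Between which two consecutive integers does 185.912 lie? 185 and 186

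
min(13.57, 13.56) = 13.56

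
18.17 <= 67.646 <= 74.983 True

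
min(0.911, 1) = 0.911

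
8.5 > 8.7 False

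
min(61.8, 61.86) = 61.8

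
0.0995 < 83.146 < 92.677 True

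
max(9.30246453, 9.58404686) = 9.58404686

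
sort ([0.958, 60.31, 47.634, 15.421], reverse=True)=[60.31, 47.634, 15.421, 0.958]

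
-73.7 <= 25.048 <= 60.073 True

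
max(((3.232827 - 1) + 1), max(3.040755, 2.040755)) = 3.232827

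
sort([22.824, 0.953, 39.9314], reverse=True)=[39.9314, 22.824, 0.953]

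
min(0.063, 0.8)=0.063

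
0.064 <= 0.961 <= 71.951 True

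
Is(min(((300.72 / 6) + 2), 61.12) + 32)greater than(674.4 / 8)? No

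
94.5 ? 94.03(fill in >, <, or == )>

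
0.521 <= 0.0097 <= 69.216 False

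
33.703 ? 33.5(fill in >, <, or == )>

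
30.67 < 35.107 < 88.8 True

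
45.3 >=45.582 False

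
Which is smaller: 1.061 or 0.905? 0.905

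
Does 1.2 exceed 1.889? No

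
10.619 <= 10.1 False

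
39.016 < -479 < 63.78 False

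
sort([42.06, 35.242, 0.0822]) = [0.0822, 35.242, 42.06]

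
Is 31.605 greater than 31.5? Yes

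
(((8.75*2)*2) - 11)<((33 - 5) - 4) False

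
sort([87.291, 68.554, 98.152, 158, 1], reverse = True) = [158, 98.152, 87.291, 68.554, 1]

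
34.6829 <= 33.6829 False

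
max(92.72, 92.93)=92.93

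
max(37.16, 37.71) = 37.71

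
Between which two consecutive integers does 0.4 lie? 0 and 1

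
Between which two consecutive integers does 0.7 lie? 0 and 1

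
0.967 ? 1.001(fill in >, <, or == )<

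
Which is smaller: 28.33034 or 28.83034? 28.33034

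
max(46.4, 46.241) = 46.4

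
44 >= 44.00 True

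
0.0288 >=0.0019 True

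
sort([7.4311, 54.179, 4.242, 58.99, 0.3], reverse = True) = [58.99, 54.179, 7.4311, 4.242, 0.3]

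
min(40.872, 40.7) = 40.7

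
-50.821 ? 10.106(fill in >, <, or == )<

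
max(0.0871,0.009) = 0.0871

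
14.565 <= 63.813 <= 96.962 True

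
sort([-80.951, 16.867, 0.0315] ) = [-80.951, 0.0315, 16.867]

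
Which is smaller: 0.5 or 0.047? 0.047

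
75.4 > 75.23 True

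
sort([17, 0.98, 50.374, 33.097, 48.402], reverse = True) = [50.374, 48.402, 33.097, 17, 0.98]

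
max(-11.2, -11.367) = -11.2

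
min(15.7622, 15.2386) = 15.2386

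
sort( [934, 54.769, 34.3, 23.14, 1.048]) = [1.048, 23.14, 34.3, 54.769, 934]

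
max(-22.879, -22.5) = -22.5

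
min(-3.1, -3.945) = -3.945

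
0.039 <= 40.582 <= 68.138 True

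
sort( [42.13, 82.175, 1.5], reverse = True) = [82.175, 42.13, 1.5]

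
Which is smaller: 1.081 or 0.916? 0.916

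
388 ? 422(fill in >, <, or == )<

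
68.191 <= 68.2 True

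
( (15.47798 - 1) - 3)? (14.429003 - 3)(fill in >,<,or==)>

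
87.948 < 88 True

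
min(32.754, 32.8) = 32.754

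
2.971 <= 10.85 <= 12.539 True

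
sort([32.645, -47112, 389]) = [-47112, 32.645, 389]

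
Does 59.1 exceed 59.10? No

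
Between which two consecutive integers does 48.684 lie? 48 and 49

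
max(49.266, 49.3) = 49.3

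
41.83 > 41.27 True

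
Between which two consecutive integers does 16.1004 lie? 16 and 17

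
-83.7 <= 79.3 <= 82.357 True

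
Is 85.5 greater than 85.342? Yes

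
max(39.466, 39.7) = 39.7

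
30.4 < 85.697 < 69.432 False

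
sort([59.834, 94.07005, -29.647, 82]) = [-29.647, 59.834, 82, 94.07005]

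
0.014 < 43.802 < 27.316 False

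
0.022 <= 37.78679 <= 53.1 True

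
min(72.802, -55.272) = -55.272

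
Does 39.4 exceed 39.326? Yes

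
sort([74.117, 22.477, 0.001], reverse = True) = [74.117, 22.477, 0.001]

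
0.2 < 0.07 False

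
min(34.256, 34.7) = 34.256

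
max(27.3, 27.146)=27.3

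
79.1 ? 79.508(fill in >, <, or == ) <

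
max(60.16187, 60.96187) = 60.96187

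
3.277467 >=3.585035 False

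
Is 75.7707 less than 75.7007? No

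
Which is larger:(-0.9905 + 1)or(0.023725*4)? (0.023725*4)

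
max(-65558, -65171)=-65171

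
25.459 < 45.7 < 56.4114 True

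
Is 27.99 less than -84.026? No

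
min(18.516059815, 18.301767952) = 18.301767952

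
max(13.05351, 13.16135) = 13.16135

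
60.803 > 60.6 True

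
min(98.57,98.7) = 98.57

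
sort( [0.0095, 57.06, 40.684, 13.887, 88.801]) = [0.0095, 13.887, 40.684, 57.06, 88.801]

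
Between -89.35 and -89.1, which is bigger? -89.1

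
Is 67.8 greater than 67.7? Yes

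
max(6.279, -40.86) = 6.279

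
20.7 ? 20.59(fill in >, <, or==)>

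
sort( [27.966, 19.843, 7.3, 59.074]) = [7.3, 19.843, 27.966, 59.074]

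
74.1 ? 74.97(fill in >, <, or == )<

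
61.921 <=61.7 False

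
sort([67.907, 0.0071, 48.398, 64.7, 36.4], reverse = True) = [67.907, 64.7, 48.398, 36.4, 0.0071]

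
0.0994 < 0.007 False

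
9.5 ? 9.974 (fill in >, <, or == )<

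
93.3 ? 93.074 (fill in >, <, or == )>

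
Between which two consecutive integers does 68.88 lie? 68 and 69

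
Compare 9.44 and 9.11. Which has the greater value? 9.44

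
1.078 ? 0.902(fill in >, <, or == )>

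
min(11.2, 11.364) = 11.2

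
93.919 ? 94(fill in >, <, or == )<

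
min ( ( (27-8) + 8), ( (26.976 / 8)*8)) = 26.976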